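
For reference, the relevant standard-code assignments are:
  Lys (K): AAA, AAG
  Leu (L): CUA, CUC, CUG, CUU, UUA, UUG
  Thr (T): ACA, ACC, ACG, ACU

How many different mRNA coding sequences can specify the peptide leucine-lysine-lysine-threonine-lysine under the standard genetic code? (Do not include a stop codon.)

192

Leu: 6 codons.
Lys: 2 codons.
Lys: 2 codons.
Thr: 4 codons.
Lys: 2 codons.
6 × 2 × 2 × 4 × 2 = 192.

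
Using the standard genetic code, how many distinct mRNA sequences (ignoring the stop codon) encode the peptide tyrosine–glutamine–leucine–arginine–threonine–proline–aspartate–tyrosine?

Tyr: 2 codons.
Gln: 2 codons.
Leu: 6 codons.
Arg: 6 codons.
Thr: 4 codons.
Pro: 4 codons.
Asp: 2 codons.
Tyr: 2 codons.
2 × 2 × 6 × 6 × 4 × 4 × 2 × 2 = 9216.

9216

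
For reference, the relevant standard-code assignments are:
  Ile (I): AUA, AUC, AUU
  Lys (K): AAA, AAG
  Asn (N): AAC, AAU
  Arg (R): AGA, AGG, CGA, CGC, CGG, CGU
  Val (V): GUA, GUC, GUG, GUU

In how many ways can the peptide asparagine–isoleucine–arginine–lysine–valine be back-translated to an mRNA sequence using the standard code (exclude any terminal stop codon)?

Asn: 2 codons.
Ile: 3 codons.
Arg: 6 codons.
Lys: 2 codons.
Val: 4 codons.
2 × 3 × 6 × 2 × 4 = 288.

288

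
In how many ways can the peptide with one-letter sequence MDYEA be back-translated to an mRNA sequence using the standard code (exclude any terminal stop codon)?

Met: 1 codon.
Asp: 2 codons.
Tyr: 2 codons.
Glu: 2 codons.
Ala: 4 codons.
1 × 2 × 2 × 2 × 4 = 32.

32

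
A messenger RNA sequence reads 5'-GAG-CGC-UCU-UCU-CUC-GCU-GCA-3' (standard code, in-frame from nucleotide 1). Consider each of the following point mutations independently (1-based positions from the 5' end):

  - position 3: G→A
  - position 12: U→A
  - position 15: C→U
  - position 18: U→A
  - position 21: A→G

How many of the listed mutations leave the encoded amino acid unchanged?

Codon 1: GAG (Glu) → GAA (Glu) — synonymous.
Codon 4: UCU (Ser) → UCA (Ser) — synonymous.
Codon 5: CUC (Leu) → CUU (Leu) — synonymous.
Codon 6: GCU (Ala) → GCA (Ala) — synonymous.
Codon 7: GCA (Ala) → GCG (Ala) — synonymous.
Synonymous: 5 of 5.

5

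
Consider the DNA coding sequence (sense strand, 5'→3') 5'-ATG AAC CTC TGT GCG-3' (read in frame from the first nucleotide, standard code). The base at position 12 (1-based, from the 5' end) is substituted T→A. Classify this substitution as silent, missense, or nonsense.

Position 12 falls in codon 4: TGT → Cys.
After the substitution the codon is TGA → Stop.
The new codon is a stop codon, so this is a nonsense mutation.

nonsense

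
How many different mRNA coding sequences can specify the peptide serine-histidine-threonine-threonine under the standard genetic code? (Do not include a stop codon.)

Ser: 6 codons.
His: 2 codons.
Thr: 4 codons.
Thr: 4 codons.
6 × 2 × 4 × 4 = 192.

192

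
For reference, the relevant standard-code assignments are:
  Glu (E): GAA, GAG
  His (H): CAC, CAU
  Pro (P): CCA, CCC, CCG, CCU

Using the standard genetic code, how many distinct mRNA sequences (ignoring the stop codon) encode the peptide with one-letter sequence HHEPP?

His: 2 codons.
His: 2 codons.
Glu: 2 codons.
Pro: 4 codons.
Pro: 4 codons.
2 × 2 × 2 × 4 × 4 = 128.

128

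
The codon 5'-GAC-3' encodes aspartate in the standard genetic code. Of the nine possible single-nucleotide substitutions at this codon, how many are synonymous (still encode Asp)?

Position 1: none → 0 synonymous.
Position 2: none → 0 synonymous.
Position 3: GAU → 1 synonymous.
Total: 0 + 0 + 1 = 1.

1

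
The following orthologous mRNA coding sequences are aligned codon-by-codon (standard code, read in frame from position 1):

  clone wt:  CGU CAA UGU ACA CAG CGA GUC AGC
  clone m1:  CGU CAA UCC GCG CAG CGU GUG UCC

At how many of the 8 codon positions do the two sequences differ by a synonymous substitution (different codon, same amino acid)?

3

Codon 1: CGU Arg / CGU Arg — identical.
Codon 2: CAA Gln / CAA Gln — identical.
Codon 3: UGU Cys / UCC Ser — nonsynonymous.
Codon 4: ACA Thr / GCG Ala — nonsynonymous.
Codon 5: CAG Gln / CAG Gln — identical.
Codon 6: CGA Arg / CGU Arg — synonymous.
Codon 7: GUC Val / GUG Val — synonymous.
Codon 8: AGC Ser / UCC Ser — synonymous.
Synonymous differences: 3.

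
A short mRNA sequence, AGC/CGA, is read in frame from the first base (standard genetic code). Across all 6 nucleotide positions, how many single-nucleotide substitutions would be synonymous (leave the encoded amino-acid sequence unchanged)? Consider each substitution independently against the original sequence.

5

Codon 1 (AGC, Ser): 1 synonymous substitution.
Codon 2 (CGA, Arg): 4 synonymous substitutions.
Total: 1 + 4 = 5.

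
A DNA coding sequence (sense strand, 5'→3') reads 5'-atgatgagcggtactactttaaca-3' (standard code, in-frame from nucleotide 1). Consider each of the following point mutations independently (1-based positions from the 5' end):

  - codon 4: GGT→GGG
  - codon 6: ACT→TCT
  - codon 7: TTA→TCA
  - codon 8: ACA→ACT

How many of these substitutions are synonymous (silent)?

Codon 4: GGT (Gly) → GGG (Gly) — synonymous.
Codon 6: ACT (Thr) → TCT (Ser) — missense.
Codon 7: TTA (Leu) → TCA (Ser) — missense.
Codon 8: ACA (Thr) → ACT (Thr) — synonymous.
Synonymous: 2 of 4.

2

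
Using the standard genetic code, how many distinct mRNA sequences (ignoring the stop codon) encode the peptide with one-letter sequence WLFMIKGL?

Trp: 1 codon.
Leu: 6 codons.
Phe: 2 codons.
Met: 1 codon.
Ile: 3 codons.
Lys: 2 codons.
Gly: 4 codons.
Leu: 6 codons.
1 × 6 × 2 × 1 × 3 × 2 × 4 × 6 = 1728.

1728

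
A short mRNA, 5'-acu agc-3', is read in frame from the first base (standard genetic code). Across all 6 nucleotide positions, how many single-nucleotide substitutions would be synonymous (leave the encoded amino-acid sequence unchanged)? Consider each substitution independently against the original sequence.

4

Codon 1 (ACU, Thr): 3 synonymous substitutions.
Codon 2 (AGC, Ser): 1 synonymous substitution.
Total: 3 + 1 = 4.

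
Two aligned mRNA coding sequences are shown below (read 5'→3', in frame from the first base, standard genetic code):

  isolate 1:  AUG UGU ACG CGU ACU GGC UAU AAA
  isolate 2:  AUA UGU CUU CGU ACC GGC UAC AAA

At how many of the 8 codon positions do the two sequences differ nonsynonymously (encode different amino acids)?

2

Codon 1: AUG Met / AUA Ile — nonsynonymous.
Codon 2: UGU Cys / UGU Cys — identical.
Codon 3: ACG Thr / CUU Leu — nonsynonymous.
Codon 4: CGU Arg / CGU Arg — identical.
Codon 5: ACU Thr / ACC Thr — synonymous.
Codon 6: GGC Gly / GGC Gly — identical.
Codon 7: UAU Tyr / UAC Tyr — synonymous.
Codon 8: AAA Lys / AAA Lys — identical.
Nonsynonymous differences: 2.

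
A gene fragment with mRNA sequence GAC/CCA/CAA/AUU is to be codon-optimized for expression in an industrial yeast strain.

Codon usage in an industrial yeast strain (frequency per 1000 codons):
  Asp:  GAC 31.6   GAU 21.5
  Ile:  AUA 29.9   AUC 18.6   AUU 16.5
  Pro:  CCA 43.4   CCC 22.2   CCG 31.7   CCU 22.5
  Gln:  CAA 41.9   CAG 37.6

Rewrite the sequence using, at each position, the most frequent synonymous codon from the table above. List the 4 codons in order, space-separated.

Codon 1 (Asp): best is GAC at 31.6.
Codon 2 (Pro): best is CCA at 43.4.
Codon 3 (Gln): best is CAA at 41.9.
Codon 4 (Ile): best is AUA at 29.9.

GAC CCA CAA AUA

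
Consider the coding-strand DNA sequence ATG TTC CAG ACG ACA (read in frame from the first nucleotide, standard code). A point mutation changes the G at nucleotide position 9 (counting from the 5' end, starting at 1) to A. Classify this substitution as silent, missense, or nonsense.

silent

Position 9 falls in codon 3: CAG → Gln.
After the substitution the codon is CAA → Gln.
Both encode Gln, so the change is synonymous.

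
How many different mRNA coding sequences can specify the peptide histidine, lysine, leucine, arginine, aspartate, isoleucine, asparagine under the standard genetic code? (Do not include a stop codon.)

1728

His: 2 codons.
Lys: 2 codons.
Leu: 6 codons.
Arg: 6 codons.
Asp: 2 codons.
Ile: 3 codons.
Asn: 2 codons.
2 × 2 × 6 × 6 × 2 × 3 × 2 = 1728.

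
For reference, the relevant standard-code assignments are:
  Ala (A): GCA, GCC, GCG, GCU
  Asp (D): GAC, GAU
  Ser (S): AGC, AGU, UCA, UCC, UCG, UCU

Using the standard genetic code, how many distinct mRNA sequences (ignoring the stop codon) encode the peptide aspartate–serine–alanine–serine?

Asp: 2 codons.
Ser: 6 codons.
Ala: 4 codons.
Ser: 6 codons.
2 × 6 × 4 × 6 = 288.

288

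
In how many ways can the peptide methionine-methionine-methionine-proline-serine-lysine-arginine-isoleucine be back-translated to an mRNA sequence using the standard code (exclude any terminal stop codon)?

Met: 1 codon.
Met: 1 codon.
Met: 1 codon.
Pro: 4 codons.
Ser: 6 codons.
Lys: 2 codons.
Arg: 6 codons.
Ile: 3 codons.
1 × 1 × 1 × 4 × 6 × 2 × 6 × 3 = 864.

864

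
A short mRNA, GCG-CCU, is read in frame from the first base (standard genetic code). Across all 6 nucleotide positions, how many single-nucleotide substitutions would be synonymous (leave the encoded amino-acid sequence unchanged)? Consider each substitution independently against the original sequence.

6

Codon 1 (GCG, Ala): 3 synonymous substitutions.
Codon 2 (CCU, Pro): 3 synonymous substitutions.
Total: 3 + 3 = 6.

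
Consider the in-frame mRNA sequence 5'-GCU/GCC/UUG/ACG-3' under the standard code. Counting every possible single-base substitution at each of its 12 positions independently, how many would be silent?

Codon 1 (GCU, Ala): 3 synonymous substitutions.
Codon 2 (GCC, Ala): 3 synonymous substitutions.
Codon 3 (UUG, Leu): 2 synonymous substitutions.
Codon 4 (ACG, Thr): 3 synonymous substitutions.
Total: 3 + 3 + 2 + 3 = 11.

11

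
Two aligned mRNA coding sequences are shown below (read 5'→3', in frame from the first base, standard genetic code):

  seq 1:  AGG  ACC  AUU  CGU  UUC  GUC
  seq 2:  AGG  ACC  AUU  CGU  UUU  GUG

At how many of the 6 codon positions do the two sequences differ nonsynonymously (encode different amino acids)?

0

Codon 1: AGG Arg / AGG Arg — identical.
Codon 2: ACC Thr / ACC Thr — identical.
Codon 3: AUU Ile / AUU Ile — identical.
Codon 4: CGU Arg / CGU Arg — identical.
Codon 5: UUC Phe / UUU Phe — synonymous.
Codon 6: GUC Val / GUG Val — synonymous.
Nonsynonymous differences: 0.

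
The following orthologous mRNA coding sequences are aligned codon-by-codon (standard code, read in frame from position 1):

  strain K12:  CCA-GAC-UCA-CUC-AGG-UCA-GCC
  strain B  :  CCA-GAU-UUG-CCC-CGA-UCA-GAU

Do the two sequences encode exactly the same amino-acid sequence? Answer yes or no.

Codon 1: CCA Pro / CCA Pro — identical.
Codon 2: GAC Asp / GAU Asp — synonymous.
Codon 3: UCA Ser / UUG Leu — nonsynonymous.
Codon 4: CUC Leu / CCC Pro — nonsynonymous.
Codon 5: AGG Arg / CGA Arg — synonymous.
Codon 6: UCA Ser / UCA Ser — identical.
Codon 7: GCC Ala / GAU Asp — nonsynonymous.
Nonsynonymous differences: 3 → different protein.

no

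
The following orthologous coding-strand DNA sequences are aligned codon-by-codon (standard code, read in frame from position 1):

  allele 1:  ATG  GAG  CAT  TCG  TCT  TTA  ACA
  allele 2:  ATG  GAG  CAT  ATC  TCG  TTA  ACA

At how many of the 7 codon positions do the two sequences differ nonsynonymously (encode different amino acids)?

1

Codon 1: ATG Met / ATG Met — identical.
Codon 2: GAG Glu / GAG Glu — identical.
Codon 3: CAT His / CAT His — identical.
Codon 4: TCG Ser / ATC Ile — nonsynonymous.
Codon 5: TCT Ser / TCG Ser — synonymous.
Codon 6: TTA Leu / TTA Leu — identical.
Codon 7: ACA Thr / ACA Thr — identical.
Nonsynonymous differences: 1.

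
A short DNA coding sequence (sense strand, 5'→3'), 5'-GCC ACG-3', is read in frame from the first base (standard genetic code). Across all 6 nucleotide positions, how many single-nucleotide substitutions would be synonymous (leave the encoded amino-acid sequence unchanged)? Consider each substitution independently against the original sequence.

Codon 1 (GCC, Ala): 3 synonymous substitutions.
Codon 2 (ACG, Thr): 3 synonymous substitutions.
Total: 3 + 3 = 6.

6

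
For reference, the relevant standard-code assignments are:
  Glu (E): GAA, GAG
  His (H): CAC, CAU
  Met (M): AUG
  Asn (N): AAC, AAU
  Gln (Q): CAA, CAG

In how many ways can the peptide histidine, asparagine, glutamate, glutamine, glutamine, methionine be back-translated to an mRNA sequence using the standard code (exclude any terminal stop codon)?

His: 2 codons.
Asn: 2 codons.
Glu: 2 codons.
Gln: 2 codons.
Gln: 2 codons.
Met: 1 codon.
2 × 2 × 2 × 2 × 2 × 1 = 32.

32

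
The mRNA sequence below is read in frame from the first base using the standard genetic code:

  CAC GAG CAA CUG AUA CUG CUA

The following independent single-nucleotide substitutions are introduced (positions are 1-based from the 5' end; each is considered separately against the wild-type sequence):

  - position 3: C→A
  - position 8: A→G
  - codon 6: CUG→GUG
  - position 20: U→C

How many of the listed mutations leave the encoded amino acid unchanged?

Codon 1: CAC (His) → CAA (Gln) — missense.
Codon 3: CAA (Gln) → CGA (Arg) — missense.
Codon 6: CUG (Leu) → GUG (Val) — missense.
Codon 7: CUA (Leu) → CCA (Pro) — missense.
Synonymous: 0 of 4.

0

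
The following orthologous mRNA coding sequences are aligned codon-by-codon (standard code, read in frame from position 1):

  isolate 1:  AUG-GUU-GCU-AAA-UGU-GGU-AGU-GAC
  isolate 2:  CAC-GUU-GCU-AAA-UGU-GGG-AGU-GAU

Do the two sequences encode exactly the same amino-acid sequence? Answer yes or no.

no

Codon 1: AUG Met / CAC His — nonsynonymous.
Codon 2: GUU Val / GUU Val — identical.
Codon 3: GCU Ala / GCU Ala — identical.
Codon 4: AAA Lys / AAA Lys — identical.
Codon 5: UGU Cys / UGU Cys — identical.
Codon 6: GGU Gly / GGG Gly — synonymous.
Codon 7: AGU Ser / AGU Ser — identical.
Codon 8: GAC Asp / GAU Asp — synonymous.
Nonsynonymous differences: 1 → different protein.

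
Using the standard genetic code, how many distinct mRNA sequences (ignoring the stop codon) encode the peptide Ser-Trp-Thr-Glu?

48

Ser: 6 codons.
Trp: 1 codon.
Thr: 4 codons.
Glu: 2 codons.
6 × 1 × 4 × 2 = 48.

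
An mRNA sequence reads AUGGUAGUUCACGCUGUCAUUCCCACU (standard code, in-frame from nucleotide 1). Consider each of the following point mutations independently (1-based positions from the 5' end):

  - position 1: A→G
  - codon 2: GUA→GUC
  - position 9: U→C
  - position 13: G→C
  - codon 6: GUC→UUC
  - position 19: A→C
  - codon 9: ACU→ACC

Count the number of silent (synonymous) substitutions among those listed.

3

Codon 1: AUG (Met) → GUG (Val) — missense.
Codon 2: GUA (Val) → GUC (Val) — synonymous.
Codon 3: GUU (Val) → GUC (Val) — synonymous.
Codon 5: GCU (Ala) → CCU (Pro) — missense.
Codon 6: GUC (Val) → UUC (Phe) — missense.
Codon 7: AUU (Ile) → CUU (Leu) — missense.
Codon 9: ACU (Thr) → ACC (Thr) — synonymous.
Synonymous: 3 of 7.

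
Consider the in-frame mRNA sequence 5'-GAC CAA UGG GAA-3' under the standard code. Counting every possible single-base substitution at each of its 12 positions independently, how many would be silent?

Codon 1 (GAC, Asp): 1 synonymous substitution.
Codon 2 (CAA, Gln): 1 synonymous substitution.
Codon 3 (UGG, Trp): 0 synonymous substitutions.
Codon 4 (GAA, Glu): 1 synonymous substitution.
Total: 1 + 1 + 0 + 1 = 3.

3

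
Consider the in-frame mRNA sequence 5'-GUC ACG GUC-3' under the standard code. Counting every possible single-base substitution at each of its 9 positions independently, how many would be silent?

9

Codon 1 (GUC, Val): 3 synonymous substitutions.
Codon 2 (ACG, Thr): 3 synonymous substitutions.
Codon 3 (GUC, Val): 3 synonymous substitutions.
Total: 3 + 3 + 3 = 9.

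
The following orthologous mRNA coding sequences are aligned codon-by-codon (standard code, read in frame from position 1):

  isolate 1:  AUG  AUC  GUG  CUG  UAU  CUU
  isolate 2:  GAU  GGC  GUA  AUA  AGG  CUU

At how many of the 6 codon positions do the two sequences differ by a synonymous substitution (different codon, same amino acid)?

1

Codon 1: AUG Met / GAU Asp — nonsynonymous.
Codon 2: AUC Ile / GGC Gly — nonsynonymous.
Codon 3: GUG Val / GUA Val — synonymous.
Codon 4: CUG Leu / AUA Ile — nonsynonymous.
Codon 5: UAU Tyr / AGG Arg — nonsynonymous.
Codon 6: CUU Leu / CUU Leu — identical.
Synonymous differences: 1.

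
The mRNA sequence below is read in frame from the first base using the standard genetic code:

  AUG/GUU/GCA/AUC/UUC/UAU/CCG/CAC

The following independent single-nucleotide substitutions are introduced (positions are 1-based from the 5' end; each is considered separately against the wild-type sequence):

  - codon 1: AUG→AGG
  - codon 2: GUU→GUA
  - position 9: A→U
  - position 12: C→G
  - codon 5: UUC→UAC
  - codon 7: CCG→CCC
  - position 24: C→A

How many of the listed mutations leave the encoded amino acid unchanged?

3

Codon 1: AUG (Met) → AGG (Arg) — missense.
Codon 2: GUU (Val) → GUA (Val) — synonymous.
Codon 3: GCA (Ala) → GCU (Ala) — synonymous.
Codon 4: AUC (Ile) → AUG (Met) — missense.
Codon 5: UUC (Phe) → UAC (Tyr) — missense.
Codon 7: CCG (Pro) → CCC (Pro) — synonymous.
Codon 8: CAC (His) → CAA (Gln) — missense.
Synonymous: 3 of 7.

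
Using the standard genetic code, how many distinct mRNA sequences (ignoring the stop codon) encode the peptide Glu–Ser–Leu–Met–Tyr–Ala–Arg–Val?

Glu: 2 codons.
Ser: 6 codons.
Leu: 6 codons.
Met: 1 codon.
Tyr: 2 codons.
Ala: 4 codons.
Arg: 6 codons.
Val: 4 codons.
2 × 6 × 6 × 1 × 2 × 4 × 6 × 4 = 13824.

13824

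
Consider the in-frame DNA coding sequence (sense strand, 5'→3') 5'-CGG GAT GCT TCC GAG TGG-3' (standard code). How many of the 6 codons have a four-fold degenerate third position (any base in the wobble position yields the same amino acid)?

Codon 1 CGG (Arg): third position 4-fold.
Codon 2 GAT (Asp): third position 2-fold.
Codon 3 GCT (Ala): third position 4-fold.
Codon 4 TCC (Ser): third position 4-fold.
Codon 5 GAG (Glu): third position 2-fold.
Codon 6 TGG (Trp): third position 1-fold.
Four-fold degenerate third positions: 3.

3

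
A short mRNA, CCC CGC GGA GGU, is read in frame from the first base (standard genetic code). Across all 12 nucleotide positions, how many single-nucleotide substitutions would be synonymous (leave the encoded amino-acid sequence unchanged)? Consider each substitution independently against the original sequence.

12

Codon 1 (CCC, Pro): 3 synonymous substitutions.
Codon 2 (CGC, Arg): 3 synonymous substitutions.
Codon 3 (GGA, Gly): 3 synonymous substitutions.
Codon 4 (GGU, Gly): 3 synonymous substitutions.
Total: 3 + 3 + 3 + 3 = 12.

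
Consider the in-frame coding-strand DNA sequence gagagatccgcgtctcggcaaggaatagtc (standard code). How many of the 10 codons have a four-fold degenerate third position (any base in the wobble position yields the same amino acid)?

Codon 1 GAG (Glu): third position 2-fold.
Codon 2 AGA (Arg): third position 2-fold.
Codon 3 TCC (Ser): third position 4-fold.
Codon 4 GCG (Ala): third position 4-fold.
Codon 5 TCT (Ser): third position 4-fold.
Codon 6 CGG (Arg): third position 4-fold.
Codon 7 CAA (Gln): third position 2-fold.
Codon 8 GGA (Gly): third position 4-fold.
Codon 9 ATA (Ile): third position 3-fold.
Codon 10 GTC (Val): third position 4-fold.
Four-fold degenerate third positions: 6.

6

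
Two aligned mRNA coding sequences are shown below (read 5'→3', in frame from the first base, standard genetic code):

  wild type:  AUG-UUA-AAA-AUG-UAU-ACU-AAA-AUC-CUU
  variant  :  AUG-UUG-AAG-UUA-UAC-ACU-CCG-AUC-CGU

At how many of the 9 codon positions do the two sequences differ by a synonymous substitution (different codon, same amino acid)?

3

Codon 1: AUG Met / AUG Met — identical.
Codon 2: UUA Leu / UUG Leu — synonymous.
Codon 3: AAA Lys / AAG Lys — synonymous.
Codon 4: AUG Met / UUA Leu — nonsynonymous.
Codon 5: UAU Tyr / UAC Tyr — synonymous.
Codon 6: ACU Thr / ACU Thr — identical.
Codon 7: AAA Lys / CCG Pro — nonsynonymous.
Codon 8: AUC Ile / AUC Ile — identical.
Codon 9: CUU Leu / CGU Arg — nonsynonymous.
Synonymous differences: 3.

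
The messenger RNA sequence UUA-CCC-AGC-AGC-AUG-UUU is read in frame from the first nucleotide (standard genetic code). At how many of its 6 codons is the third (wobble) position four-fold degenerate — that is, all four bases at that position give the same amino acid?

1

Codon 1 UUA (Leu): third position 2-fold.
Codon 2 CCC (Pro): third position 4-fold.
Codon 3 AGC (Ser): third position 2-fold.
Codon 4 AGC (Ser): third position 2-fold.
Codon 5 AUG (Met): third position 1-fold.
Codon 6 UUU (Phe): third position 2-fold.
Four-fold degenerate third positions: 1.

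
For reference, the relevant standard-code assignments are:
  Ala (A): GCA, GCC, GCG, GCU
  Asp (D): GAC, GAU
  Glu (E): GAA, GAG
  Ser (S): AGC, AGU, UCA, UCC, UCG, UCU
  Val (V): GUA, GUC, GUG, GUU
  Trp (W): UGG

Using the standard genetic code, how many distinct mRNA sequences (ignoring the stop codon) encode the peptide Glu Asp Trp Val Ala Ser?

Glu: 2 codons.
Asp: 2 codons.
Trp: 1 codon.
Val: 4 codons.
Ala: 4 codons.
Ser: 6 codons.
2 × 2 × 1 × 4 × 4 × 6 = 384.

384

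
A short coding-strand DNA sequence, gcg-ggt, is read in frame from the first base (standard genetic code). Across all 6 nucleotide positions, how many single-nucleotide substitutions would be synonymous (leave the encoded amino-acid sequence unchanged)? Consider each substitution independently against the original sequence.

Codon 1 (GCG, Ala): 3 synonymous substitutions.
Codon 2 (GGT, Gly): 3 synonymous substitutions.
Total: 3 + 3 = 6.

6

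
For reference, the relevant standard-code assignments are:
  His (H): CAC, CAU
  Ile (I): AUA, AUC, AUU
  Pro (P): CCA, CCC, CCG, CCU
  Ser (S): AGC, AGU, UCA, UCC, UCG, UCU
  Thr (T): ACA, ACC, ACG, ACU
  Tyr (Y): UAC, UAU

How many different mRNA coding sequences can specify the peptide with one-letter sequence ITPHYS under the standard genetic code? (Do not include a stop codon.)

Ile: 3 codons.
Thr: 4 codons.
Pro: 4 codons.
His: 2 codons.
Tyr: 2 codons.
Ser: 6 codons.
3 × 4 × 4 × 2 × 2 × 6 = 1152.

1152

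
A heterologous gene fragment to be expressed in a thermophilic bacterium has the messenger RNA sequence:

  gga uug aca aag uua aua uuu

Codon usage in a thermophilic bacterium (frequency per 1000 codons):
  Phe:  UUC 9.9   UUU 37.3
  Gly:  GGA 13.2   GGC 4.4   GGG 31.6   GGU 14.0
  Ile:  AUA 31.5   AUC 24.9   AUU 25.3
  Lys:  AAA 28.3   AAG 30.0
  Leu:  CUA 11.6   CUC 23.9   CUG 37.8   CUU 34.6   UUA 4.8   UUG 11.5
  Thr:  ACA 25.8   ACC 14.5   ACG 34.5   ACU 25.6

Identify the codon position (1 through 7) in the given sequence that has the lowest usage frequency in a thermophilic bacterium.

5

Codon 1 GGA (Gly): 13.2 per 1000.
Codon 2 UUG (Leu): 11.5 per 1000.
Codon 3 ACA (Thr): 25.8 per 1000.
Codon 4 AAG (Lys): 30.0 per 1000.
Codon 5 UUA (Leu): 4.8 per 1000.
Codon 6 AUA (Ile): 31.5 per 1000.
Codon 7 UUU (Phe): 37.3 per 1000.
Lowest frequency is 4.8 at codon 5.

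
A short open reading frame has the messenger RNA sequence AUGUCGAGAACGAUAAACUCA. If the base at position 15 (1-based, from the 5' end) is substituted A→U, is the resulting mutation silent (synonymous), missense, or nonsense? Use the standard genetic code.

silent

Position 15 falls in codon 5: AUA → Ile.
After the substitution the codon is AUU → Ile.
Both encode Ile, so the change is synonymous.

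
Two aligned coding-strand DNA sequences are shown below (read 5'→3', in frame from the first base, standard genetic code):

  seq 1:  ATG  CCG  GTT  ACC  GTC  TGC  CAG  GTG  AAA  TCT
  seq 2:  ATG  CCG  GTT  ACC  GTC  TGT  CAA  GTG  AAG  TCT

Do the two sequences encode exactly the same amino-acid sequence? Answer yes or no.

Codon 1: ATG Met / ATG Met — identical.
Codon 2: CCG Pro / CCG Pro — identical.
Codon 3: GTT Val / GTT Val — identical.
Codon 4: ACC Thr / ACC Thr — identical.
Codon 5: GTC Val / GTC Val — identical.
Codon 6: TGC Cys / TGT Cys — synonymous.
Codon 7: CAG Gln / CAA Gln — synonymous.
Codon 8: GTG Val / GTG Val — identical.
Codon 9: AAA Lys / AAG Lys — synonymous.
Codon 10: TCT Ser / TCT Ser — identical.
Nonsynonymous differences: 0 → same protein.

yes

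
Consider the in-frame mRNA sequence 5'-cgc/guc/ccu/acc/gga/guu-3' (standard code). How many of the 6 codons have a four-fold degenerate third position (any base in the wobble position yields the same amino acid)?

6

Codon 1 CGC (Arg): third position 4-fold.
Codon 2 GUC (Val): third position 4-fold.
Codon 3 CCU (Pro): third position 4-fold.
Codon 4 ACC (Thr): third position 4-fold.
Codon 5 GGA (Gly): third position 4-fold.
Codon 6 GUU (Val): third position 4-fold.
Four-fold degenerate third positions: 6.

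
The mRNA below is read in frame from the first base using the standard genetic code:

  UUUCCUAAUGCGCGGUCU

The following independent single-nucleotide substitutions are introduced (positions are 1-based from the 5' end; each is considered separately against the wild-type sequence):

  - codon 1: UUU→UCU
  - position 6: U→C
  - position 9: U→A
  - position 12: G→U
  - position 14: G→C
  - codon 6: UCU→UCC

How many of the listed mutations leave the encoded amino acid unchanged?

Codon 1: UUU (Phe) → UCU (Ser) — missense.
Codon 2: CCU (Pro) → CCC (Pro) — synonymous.
Codon 3: AAU (Asn) → AAA (Lys) — missense.
Codon 4: GCG (Ala) → GCU (Ala) — synonymous.
Codon 5: CGG (Arg) → CCG (Pro) — missense.
Codon 6: UCU (Ser) → UCC (Ser) — synonymous.
Synonymous: 3 of 6.

3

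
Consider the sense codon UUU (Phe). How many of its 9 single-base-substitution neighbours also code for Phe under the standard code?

Position 1: none → 0 synonymous.
Position 2: none → 0 synonymous.
Position 3: UUC → 1 synonymous.
Total: 0 + 0 + 1 = 1.

1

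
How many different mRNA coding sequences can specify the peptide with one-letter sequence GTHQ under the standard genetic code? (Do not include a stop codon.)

64

Gly: 4 codons.
Thr: 4 codons.
His: 2 codons.
Gln: 2 codons.
4 × 4 × 2 × 2 = 64.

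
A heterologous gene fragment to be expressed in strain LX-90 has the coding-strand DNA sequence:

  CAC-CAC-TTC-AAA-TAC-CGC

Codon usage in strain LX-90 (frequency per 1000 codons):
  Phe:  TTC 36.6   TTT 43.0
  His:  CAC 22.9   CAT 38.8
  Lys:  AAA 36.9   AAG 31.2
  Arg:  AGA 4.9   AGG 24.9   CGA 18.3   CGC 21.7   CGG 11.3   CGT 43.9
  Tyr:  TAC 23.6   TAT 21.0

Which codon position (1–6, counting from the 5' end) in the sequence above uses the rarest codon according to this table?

Codon 1 CAC (His): 22.9 per 1000.
Codon 2 CAC (His): 22.9 per 1000.
Codon 3 TTC (Phe): 36.6 per 1000.
Codon 4 AAA (Lys): 36.9 per 1000.
Codon 5 TAC (Tyr): 23.6 per 1000.
Codon 6 CGC (Arg): 21.7 per 1000.
Lowest frequency is 21.7 at codon 6.

6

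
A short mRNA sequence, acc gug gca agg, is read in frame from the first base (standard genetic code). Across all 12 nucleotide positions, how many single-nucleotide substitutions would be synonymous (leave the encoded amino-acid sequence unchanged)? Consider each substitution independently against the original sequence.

11

Codon 1 (ACC, Thr): 3 synonymous substitutions.
Codon 2 (GUG, Val): 3 synonymous substitutions.
Codon 3 (GCA, Ala): 3 synonymous substitutions.
Codon 4 (AGG, Arg): 2 synonymous substitutions.
Total: 3 + 3 + 3 + 2 = 11.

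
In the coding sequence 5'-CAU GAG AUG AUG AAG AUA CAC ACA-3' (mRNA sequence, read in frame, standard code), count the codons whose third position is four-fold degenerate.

1

Codon 1 CAU (His): third position 2-fold.
Codon 2 GAG (Glu): third position 2-fold.
Codon 3 AUG (Met): third position 1-fold.
Codon 4 AUG (Met): third position 1-fold.
Codon 5 AAG (Lys): third position 2-fold.
Codon 6 AUA (Ile): third position 3-fold.
Codon 7 CAC (His): third position 2-fold.
Codon 8 ACA (Thr): third position 4-fold.
Four-fold degenerate third positions: 1.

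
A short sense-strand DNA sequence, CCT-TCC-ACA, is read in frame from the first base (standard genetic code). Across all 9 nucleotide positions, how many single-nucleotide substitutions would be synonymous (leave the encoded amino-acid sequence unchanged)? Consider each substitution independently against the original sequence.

Codon 1 (CCT, Pro): 3 synonymous substitutions.
Codon 2 (TCC, Ser): 3 synonymous substitutions.
Codon 3 (ACA, Thr): 3 synonymous substitutions.
Total: 3 + 3 + 3 = 9.

9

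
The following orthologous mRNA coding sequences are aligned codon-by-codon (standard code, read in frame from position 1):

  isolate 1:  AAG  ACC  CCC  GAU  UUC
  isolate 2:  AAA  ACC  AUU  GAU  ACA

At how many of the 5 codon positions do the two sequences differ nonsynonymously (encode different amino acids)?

2

Codon 1: AAG Lys / AAA Lys — synonymous.
Codon 2: ACC Thr / ACC Thr — identical.
Codon 3: CCC Pro / AUU Ile — nonsynonymous.
Codon 4: GAU Asp / GAU Asp — identical.
Codon 5: UUC Phe / ACA Thr — nonsynonymous.
Nonsynonymous differences: 2.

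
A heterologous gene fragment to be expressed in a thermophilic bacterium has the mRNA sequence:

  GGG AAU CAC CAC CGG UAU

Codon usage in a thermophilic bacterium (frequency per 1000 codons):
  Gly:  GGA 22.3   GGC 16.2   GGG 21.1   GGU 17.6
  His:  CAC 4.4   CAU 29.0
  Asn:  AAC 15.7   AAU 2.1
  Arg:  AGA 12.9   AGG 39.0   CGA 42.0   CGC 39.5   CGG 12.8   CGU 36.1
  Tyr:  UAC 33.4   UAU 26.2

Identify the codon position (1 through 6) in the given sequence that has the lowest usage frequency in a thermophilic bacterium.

Codon 1 GGG (Gly): 21.1 per 1000.
Codon 2 AAU (Asn): 2.1 per 1000.
Codon 3 CAC (His): 4.4 per 1000.
Codon 4 CAC (His): 4.4 per 1000.
Codon 5 CGG (Arg): 12.8 per 1000.
Codon 6 UAU (Tyr): 26.2 per 1000.
Lowest frequency is 2.1 at codon 2.

2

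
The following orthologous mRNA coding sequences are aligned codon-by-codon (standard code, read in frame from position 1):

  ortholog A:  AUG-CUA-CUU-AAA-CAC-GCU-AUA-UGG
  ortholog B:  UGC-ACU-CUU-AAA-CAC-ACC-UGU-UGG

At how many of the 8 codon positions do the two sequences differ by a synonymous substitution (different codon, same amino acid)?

0

Codon 1: AUG Met / UGC Cys — nonsynonymous.
Codon 2: CUA Leu / ACU Thr — nonsynonymous.
Codon 3: CUU Leu / CUU Leu — identical.
Codon 4: AAA Lys / AAA Lys — identical.
Codon 5: CAC His / CAC His — identical.
Codon 6: GCU Ala / ACC Thr — nonsynonymous.
Codon 7: AUA Ile / UGU Cys — nonsynonymous.
Codon 8: UGG Trp / UGG Trp — identical.
Synonymous differences: 0.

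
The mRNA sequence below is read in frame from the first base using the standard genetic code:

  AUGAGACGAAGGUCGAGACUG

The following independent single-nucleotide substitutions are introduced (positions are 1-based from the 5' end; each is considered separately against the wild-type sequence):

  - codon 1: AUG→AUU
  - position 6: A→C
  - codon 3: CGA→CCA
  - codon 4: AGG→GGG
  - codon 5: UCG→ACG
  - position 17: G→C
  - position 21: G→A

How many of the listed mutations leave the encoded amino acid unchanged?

1

Codon 1: AUG (Met) → AUU (Ile) — missense.
Codon 2: AGA (Arg) → AGC (Ser) — missense.
Codon 3: CGA (Arg) → CCA (Pro) — missense.
Codon 4: AGG (Arg) → GGG (Gly) — missense.
Codon 5: UCG (Ser) → ACG (Thr) — missense.
Codon 6: AGA (Arg) → ACA (Thr) — missense.
Codon 7: CUG (Leu) → CUA (Leu) — synonymous.
Synonymous: 1 of 7.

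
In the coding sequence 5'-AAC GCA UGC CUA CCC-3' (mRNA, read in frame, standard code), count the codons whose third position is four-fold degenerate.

3

Codon 1 AAC (Asn): third position 2-fold.
Codon 2 GCA (Ala): third position 4-fold.
Codon 3 UGC (Cys): third position 2-fold.
Codon 4 CUA (Leu): third position 4-fold.
Codon 5 CCC (Pro): third position 4-fold.
Four-fold degenerate third positions: 3.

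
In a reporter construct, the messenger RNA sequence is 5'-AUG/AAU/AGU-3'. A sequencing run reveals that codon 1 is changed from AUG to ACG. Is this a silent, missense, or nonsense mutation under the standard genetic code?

Position 2 falls in codon 1: AUG → Met.
After the substitution the codon is ACG → Thr.
Met ≠ Thr, so this is a missense mutation.

missense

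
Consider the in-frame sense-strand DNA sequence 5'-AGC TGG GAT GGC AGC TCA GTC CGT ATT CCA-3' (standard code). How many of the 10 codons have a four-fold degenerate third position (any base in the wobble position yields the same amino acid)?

Codon 1 AGC (Ser): third position 2-fold.
Codon 2 TGG (Trp): third position 1-fold.
Codon 3 GAT (Asp): third position 2-fold.
Codon 4 GGC (Gly): third position 4-fold.
Codon 5 AGC (Ser): third position 2-fold.
Codon 6 TCA (Ser): third position 4-fold.
Codon 7 GTC (Val): third position 4-fold.
Codon 8 CGT (Arg): third position 4-fold.
Codon 9 ATT (Ile): third position 3-fold.
Codon 10 CCA (Pro): third position 4-fold.
Four-fold degenerate third positions: 5.

5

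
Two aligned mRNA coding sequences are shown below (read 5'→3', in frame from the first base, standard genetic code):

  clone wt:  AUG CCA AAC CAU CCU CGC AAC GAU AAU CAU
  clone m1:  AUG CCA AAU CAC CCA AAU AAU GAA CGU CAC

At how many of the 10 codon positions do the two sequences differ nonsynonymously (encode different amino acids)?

Codon 1: AUG Met / AUG Met — identical.
Codon 2: CCA Pro / CCA Pro — identical.
Codon 3: AAC Asn / AAU Asn — synonymous.
Codon 4: CAU His / CAC His — synonymous.
Codon 5: CCU Pro / CCA Pro — synonymous.
Codon 6: CGC Arg / AAU Asn — nonsynonymous.
Codon 7: AAC Asn / AAU Asn — synonymous.
Codon 8: GAU Asp / GAA Glu — nonsynonymous.
Codon 9: AAU Asn / CGU Arg — nonsynonymous.
Codon 10: CAU His / CAC His — synonymous.
Nonsynonymous differences: 3.

3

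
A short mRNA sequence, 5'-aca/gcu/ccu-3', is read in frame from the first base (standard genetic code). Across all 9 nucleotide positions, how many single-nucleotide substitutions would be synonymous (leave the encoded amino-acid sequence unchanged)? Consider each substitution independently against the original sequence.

9

Codon 1 (ACA, Thr): 3 synonymous substitutions.
Codon 2 (GCU, Ala): 3 synonymous substitutions.
Codon 3 (CCU, Pro): 3 synonymous substitutions.
Total: 3 + 3 + 3 = 9.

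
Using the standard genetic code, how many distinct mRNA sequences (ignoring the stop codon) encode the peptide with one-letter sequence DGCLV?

384

Asp: 2 codons.
Gly: 4 codons.
Cys: 2 codons.
Leu: 6 codons.
Val: 4 codons.
2 × 4 × 2 × 6 × 4 = 384.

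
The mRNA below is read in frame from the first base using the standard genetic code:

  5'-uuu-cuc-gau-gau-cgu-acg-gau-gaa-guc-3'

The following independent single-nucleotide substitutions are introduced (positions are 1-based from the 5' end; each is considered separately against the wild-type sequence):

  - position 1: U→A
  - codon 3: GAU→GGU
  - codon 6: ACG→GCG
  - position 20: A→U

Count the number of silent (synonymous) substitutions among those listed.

0

Codon 1: UUU (Phe) → AUU (Ile) — missense.
Codon 3: GAU (Asp) → GGU (Gly) — missense.
Codon 6: ACG (Thr) → GCG (Ala) — missense.
Codon 7: GAU (Asp) → GUU (Val) — missense.
Synonymous: 0 of 4.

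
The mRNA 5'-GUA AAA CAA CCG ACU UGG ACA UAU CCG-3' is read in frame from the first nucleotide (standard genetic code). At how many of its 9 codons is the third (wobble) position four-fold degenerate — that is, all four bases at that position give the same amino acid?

5

Codon 1 GUA (Val): third position 4-fold.
Codon 2 AAA (Lys): third position 2-fold.
Codon 3 CAA (Gln): third position 2-fold.
Codon 4 CCG (Pro): third position 4-fold.
Codon 5 ACU (Thr): third position 4-fold.
Codon 6 UGG (Trp): third position 1-fold.
Codon 7 ACA (Thr): third position 4-fold.
Codon 8 UAU (Tyr): third position 2-fold.
Codon 9 CCG (Pro): third position 4-fold.
Four-fold degenerate third positions: 5.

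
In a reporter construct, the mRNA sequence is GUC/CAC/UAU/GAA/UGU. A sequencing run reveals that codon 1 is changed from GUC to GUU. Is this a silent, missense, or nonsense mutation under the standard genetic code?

silent

Position 3 falls in codon 1: GUC → Val.
After the substitution the codon is GUU → Val.
Both encode Val, so the change is synonymous.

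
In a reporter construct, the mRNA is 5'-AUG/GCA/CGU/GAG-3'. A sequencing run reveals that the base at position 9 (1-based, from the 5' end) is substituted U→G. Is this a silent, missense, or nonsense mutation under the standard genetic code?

silent

Position 9 falls in codon 3: CGU → Arg.
After the substitution the codon is CGG → Arg.
Both encode Arg, so the change is synonymous.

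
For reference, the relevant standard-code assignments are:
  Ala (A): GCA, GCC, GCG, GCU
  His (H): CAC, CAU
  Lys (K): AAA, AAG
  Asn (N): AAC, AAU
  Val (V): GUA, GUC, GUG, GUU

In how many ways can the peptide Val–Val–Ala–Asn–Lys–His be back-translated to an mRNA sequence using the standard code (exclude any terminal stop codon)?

512

Val: 4 codons.
Val: 4 codons.
Ala: 4 codons.
Asn: 2 codons.
Lys: 2 codons.
His: 2 codons.
4 × 4 × 4 × 2 × 2 × 2 = 512.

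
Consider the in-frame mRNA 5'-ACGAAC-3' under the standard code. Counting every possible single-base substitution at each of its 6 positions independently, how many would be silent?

Codon 1 (ACG, Thr): 3 synonymous substitutions.
Codon 2 (AAC, Asn): 1 synonymous substitution.
Total: 3 + 1 = 4.

4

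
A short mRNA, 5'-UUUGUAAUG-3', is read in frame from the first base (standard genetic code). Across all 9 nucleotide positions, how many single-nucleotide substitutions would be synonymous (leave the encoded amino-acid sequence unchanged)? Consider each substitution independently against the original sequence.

4

Codon 1 (UUU, Phe): 1 synonymous substitution.
Codon 2 (GUA, Val): 3 synonymous substitutions.
Codon 3 (AUG, Met): 0 synonymous substitutions.
Total: 1 + 3 + 0 = 4.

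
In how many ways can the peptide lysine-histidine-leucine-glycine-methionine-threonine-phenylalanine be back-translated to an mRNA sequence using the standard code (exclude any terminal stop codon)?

Lys: 2 codons.
His: 2 codons.
Leu: 6 codons.
Gly: 4 codons.
Met: 1 codon.
Thr: 4 codons.
Phe: 2 codons.
2 × 2 × 6 × 4 × 1 × 4 × 2 = 768.

768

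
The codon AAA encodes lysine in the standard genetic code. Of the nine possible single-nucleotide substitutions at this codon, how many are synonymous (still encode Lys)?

Position 1: none → 0 synonymous.
Position 2: none → 0 synonymous.
Position 3: AAG → 1 synonymous.
Total: 0 + 0 + 1 = 1.

1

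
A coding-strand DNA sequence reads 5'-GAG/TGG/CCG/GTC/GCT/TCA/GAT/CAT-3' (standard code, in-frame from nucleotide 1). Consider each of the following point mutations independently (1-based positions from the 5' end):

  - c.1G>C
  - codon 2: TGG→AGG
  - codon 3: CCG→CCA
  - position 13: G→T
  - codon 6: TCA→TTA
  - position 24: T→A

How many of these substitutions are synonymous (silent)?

Codon 1: GAG (Glu) → CAG (Gln) — missense.
Codon 2: TGG (Trp) → AGG (Arg) — missense.
Codon 3: CCG (Pro) → CCA (Pro) — synonymous.
Codon 5: GCT (Ala) → TCT (Ser) — missense.
Codon 6: TCA (Ser) → TTA (Leu) — missense.
Codon 8: CAT (His) → CAA (Gln) — missense.
Synonymous: 1 of 6.

1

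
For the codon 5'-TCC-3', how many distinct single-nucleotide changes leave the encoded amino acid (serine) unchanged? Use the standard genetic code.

3

Position 1: none → 0 synonymous.
Position 2: none → 0 synonymous.
Position 3: TCT, TCA, TCG → 3 synonymous.
Total: 0 + 0 + 3 = 3.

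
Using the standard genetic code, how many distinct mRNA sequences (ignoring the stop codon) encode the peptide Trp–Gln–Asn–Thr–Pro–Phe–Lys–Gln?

Trp: 1 codon.
Gln: 2 codons.
Asn: 2 codons.
Thr: 4 codons.
Pro: 4 codons.
Phe: 2 codons.
Lys: 2 codons.
Gln: 2 codons.
1 × 2 × 2 × 4 × 4 × 2 × 2 × 2 = 512.

512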